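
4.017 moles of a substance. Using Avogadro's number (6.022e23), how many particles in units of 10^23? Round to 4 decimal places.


N = n * NA, then divide by 1e23 for the requested units.
N / 1e23 = n * 6.022
N / 1e23 = 4.017 * 6.022
N / 1e23 = 24.190374, rounded to 4 dp:

24.1904


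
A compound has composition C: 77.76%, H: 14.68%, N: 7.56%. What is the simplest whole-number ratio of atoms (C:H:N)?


Assume 100 g of compound, divide each mass% by atomic mass to get moles, then normalize by the smallest to get a raw atom ratio.
Moles per 100 g: C: 77.76/12.011 = 6.4741, H: 14.68/1.008 = 14.5635, N: 7.56/14.007 = 0.5397
Raw ratio (divide by min = 0.5397): C: 11.995, H: 26.983, N: 1.0
Multiply by 1 to clear fractions: C: 11.995 ~= 12, H: 26.983 ~= 27, N: 1.0 ~= 1
Reduce by GCD to get the simplest whole-number ratio:

12:27:1


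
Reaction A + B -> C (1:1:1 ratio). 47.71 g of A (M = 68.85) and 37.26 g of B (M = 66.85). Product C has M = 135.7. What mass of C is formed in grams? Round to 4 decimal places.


Find moles of each reactant; the smaller value is the limiting reagent in a 1:1:1 reaction, so moles_C equals moles of the limiter.
n_A = mass_A / M_A = 47.71 / 68.85 = 0.692956 mol
n_B = mass_B / M_B = 37.26 / 66.85 = 0.557367 mol
Limiting reagent: B (smaller), n_limiting = 0.557367 mol
mass_C = n_limiting * M_C = 0.557367 * 135.7
mass_C = 75.6347019 g, rounded to 4 dp:

75.6347 g


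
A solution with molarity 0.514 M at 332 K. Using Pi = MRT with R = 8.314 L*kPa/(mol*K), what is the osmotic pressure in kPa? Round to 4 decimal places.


Osmotic pressure (van't Hoff): Pi = M*R*T.
RT = 8.314 * 332 = 2760.248
Pi = 0.514 * 2760.248
Pi = 1418.767472 kPa, rounded to 4 dp:

1418.7675 kPa


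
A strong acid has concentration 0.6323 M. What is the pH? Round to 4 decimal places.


A strong acid dissociates completely, so [H+] equals the given concentration.
pH = -log10([H+]) = -log10(0.6323)
pH = 0.19907682, rounded to 4 dp:

0.1991


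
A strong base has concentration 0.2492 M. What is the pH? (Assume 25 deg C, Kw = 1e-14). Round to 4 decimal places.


A strong base dissociates completely, so [OH-] equals the given concentration.
pOH = -log10([OH-]) = -log10(0.2492) = 0.603452
pH = 14 - pOH = 14 - 0.603452
pH = 13.396548, rounded to 4 dp:

13.3965


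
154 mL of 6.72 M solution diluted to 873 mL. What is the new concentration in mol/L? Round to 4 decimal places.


Dilution: M1*V1 = M2*V2, solve for M2.
M2 = M1*V1 / V2
M2 = 6.72 * 154 / 873
M2 = 1034.88 / 873
M2 = 1.18542955 mol/L, rounded to 4 dp:

1.1854 mol/L


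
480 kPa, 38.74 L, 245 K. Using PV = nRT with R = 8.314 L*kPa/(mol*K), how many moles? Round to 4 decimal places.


PV = nRT, solve for n = PV / (RT).
PV = 480 * 38.74 = 18595.2
RT = 8.314 * 245 = 2036.93
n = 18595.2 / 2036.93
n = 9.12903242 mol, rounded to 4 dp:

9.1290 mol


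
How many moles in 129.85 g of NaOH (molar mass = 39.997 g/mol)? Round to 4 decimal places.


n = mass / M
n = 129.85 / 39.997
n = 3.24649349 mol, rounded to 4 dp:

3.2465 mol


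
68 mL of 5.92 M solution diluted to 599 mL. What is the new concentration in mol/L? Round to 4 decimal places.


Dilution: M1*V1 = M2*V2, solve for M2.
M2 = M1*V1 / V2
M2 = 5.92 * 68 / 599
M2 = 402.56 / 599
M2 = 0.67205342 mol/L, rounded to 4 dp:

0.6721 mol/L


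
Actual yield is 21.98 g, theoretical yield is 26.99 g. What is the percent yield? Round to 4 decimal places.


% yield = 100 * actual / theoretical
% yield = 100 * 21.98 / 26.99
% yield = 81.43756947 %, rounded to 4 dp:

81.4376 %


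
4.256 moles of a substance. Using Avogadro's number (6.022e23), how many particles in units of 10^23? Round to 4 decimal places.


N = n * NA, then divide by 1e23 for the requested units.
N / 1e23 = n * 6.022
N / 1e23 = 4.256 * 6.022
N / 1e23 = 25.629632, rounded to 4 dp:

25.6296


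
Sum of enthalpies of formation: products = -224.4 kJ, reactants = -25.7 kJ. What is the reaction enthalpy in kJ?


dH_rxn = sum(dH_f products) - sum(dH_f reactants)
dH_rxn = -224.4 - (-25.7)
dH_rxn = -198.7 kJ:

-198.70 kJ


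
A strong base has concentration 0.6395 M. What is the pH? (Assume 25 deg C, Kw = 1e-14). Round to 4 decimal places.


A strong base dissociates completely, so [OH-] equals the given concentration.
pOH = -log10([OH-]) = -log10(0.6395) = 0.194159
pH = 14 - pOH = 14 - 0.194159
pH = 13.805841, rounded to 4 dp:

13.8058


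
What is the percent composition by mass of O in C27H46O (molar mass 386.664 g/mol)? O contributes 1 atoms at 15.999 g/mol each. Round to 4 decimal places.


pct = 100 * (n_elem * M_elem) / M_total
mass_contribution = 1 * 15.999 = 15.999 g/mol
pct = 100 * 15.999 / 386.664
pct = 4.13770095 %, rounded to 4 dp:

4.1377 %


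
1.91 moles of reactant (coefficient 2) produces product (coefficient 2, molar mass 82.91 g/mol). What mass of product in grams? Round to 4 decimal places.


Use the coefficient ratio to convert reactant moles to product moles, then multiply by the product's molar mass.
moles_P = moles_R * (coeff_P / coeff_R) = 1.91 * (2/2) = 1.91
mass_P = moles_P * M_P = 1.91 * 82.91
mass_P = 158.3581 g, rounded to 4 dp:

158.3581 g


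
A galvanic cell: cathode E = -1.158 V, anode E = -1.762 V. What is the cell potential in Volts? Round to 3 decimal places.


Standard cell potential: E_cell = E_cathode - E_anode.
E_cell = -1.158 - (-1.762)
E_cell = 0.604 V, rounded to 3 dp:

0.604 V


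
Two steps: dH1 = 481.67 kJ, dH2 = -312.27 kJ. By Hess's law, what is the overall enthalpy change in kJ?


Hess's law: enthalpy is a state function, so add the step enthalpies.
dH_total = dH1 + dH2 = 481.67 + (-312.27)
dH_total = 169.4 kJ:

169.40 kJ


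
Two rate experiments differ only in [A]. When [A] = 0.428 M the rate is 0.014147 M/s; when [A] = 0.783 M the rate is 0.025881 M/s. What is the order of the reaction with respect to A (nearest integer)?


Rate is proportional to [A]^n, so rate2/rate1 = ([A]2/[A]1)^n. Take logs to solve for n.
rate2/rate1 = 0.025881 / 0.014147 = 1.8294
[A]2/[A]1 = 0.783 / 0.428 = 1.8294
n = ln(1.8294) / ln(1.8294) = 1.0
Nearest integer order:

1


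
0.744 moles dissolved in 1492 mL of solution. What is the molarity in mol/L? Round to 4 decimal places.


Convert volume to liters: V_L = V_mL / 1000.
V_L = 1492 / 1000 = 1.492 L
M = n / V_L = 0.744 / 1.492
M = 0.49865952 mol/L, rounded to 4 dp:

0.4987 mol/L


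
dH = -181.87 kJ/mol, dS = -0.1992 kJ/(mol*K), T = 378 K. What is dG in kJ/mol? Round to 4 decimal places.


Gibbs: dG = dH - T*dS (consistent units, dS already in kJ/(mol*K)).
T*dS = 378 * -0.1992 = -75.2976
dG = -181.87 - (-75.2976)
dG = -106.5724 kJ/mol, rounded to 4 dp:

-106.5724 kJ/mol


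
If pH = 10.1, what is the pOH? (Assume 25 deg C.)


At 25 deg C, pH + pOH = 14.
pOH = 14 - pH = 14 - 10.1
pOH = 3.9:

3.90


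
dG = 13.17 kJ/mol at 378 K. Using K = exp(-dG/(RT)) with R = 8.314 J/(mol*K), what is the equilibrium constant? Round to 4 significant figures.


dG is in kJ/mol; multiply by 1000 to match R in J/(mol*K).
RT = 8.314 * 378 = 3142.692 J/mol
exponent = -dG*1000 / (RT) = -(13.17*1000) / 3142.692 = -4.19067475
K = exp(-4.19067475)
K = 0.015136068, rounded to 4 significant figures:

0.01514


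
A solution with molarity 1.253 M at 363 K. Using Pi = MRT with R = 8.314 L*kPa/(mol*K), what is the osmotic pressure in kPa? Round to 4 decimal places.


Osmotic pressure (van't Hoff): Pi = M*R*T.
RT = 8.314 * 363 = 3017.982
Pi = 1.253 * 3017.982
Pi = 3781.531446 kPa, rounded to 4 dp:

3781.5314 kPa


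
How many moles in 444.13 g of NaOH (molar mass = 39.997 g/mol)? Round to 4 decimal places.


n = mass / M
n = 444.13 / 39.997
n = 11.10408281 mol, rounded to 4 dp:

11.1041 mol


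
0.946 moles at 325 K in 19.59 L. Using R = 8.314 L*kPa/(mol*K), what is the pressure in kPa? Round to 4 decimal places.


PV = nRT, solve for P = nRT / V.
nRT = 0.946 * 8.314 * 325 = 2556.1393
P = 2556.1393 / 19.59
P = 130.48184278 kPa, rounded to 4 dp:

130.4818 kPa


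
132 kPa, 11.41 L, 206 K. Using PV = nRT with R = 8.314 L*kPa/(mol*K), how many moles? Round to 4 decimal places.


PV = nRT, solve for n = PV / (RT).
PV = 132 * 11.41 = 1506.12
RT = 8.314 * 206 = 1712.684
n = 1506.12 / 1712.684
n = 0.87939164 mol, rounded to 4 dp:

0.8794 mol


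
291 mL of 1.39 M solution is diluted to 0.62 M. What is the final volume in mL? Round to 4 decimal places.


Dilution: M1*V1 = M2*V2, solve for V2.
V2 = M1*V1 / M2
V2 = 1.39 * 291 / 0.62
V2 = 404.49 / 0.62
V2 = 652.40322581 mL, rounded to 4 dp:

652.4032 mL


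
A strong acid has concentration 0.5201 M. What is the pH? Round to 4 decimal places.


A strong acid dissociates completely, so [H+] equals the given concentration.
pH = -log10([H+]) = -log10(0.5201)
pH = 0.28391315, rounded to 4 dp:

0.2839


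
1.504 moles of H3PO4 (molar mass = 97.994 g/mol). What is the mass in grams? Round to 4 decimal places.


mass = n * M
mass = 1.504 * 97.994
mass = 147.382976 g, rounded to 4 dp:

147.3830 g


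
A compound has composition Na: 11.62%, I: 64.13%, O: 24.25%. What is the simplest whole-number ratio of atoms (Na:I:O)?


Assume 100 g of compound, divide each mass% by atomic mass to get moles, then normalize by the smallest to get a raw atom ratio.
Moles per 100 g: Na: 11.62/22.99 = 0.5054, I: 64.13/126.904 = 0.5053, O: 24.25/15.999 = 1.5157
Raw ratio (divide by min = 0.5053): Na: 1.0, I: 1.0, O: 2.999
Multiply by 1 to clear fractions: Na: 1.0 ~= 1, I: 1.0 ~= 1, O: 2.999 ~= 3
Reduce by GCD to get the simplest whole-number ratio:

1:1:3


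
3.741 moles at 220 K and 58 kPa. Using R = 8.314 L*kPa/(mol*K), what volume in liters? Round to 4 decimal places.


PV = nRT, solve for V = nRT / P.
nRT = 3.741 * 8.314 * 220 = 6842.5883
V = 6842.5883 / 58
V = 117.97566034 L, rounded to 4 dp:

117.9757 L


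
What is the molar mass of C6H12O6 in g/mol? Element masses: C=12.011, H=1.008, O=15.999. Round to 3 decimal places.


M = sum(count * atomic_mass) over atoms.
M = 6*12.011 + 12*1.008 + 6*15.999
M = 72.066 + 12.096 + 95.994
M = 180.156 g/mol, rounded to 3 dp:

180.156 g/mol


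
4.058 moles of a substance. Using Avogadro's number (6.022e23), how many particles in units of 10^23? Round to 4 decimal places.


N = n * NA, then divide by 1e23 for the requested units.
N / 1e23 = n * 6.022
N / 1e23 = 4.058 * 6.022
N / 1e23 = 24.437276, rounded to 4 dp:

24.4373


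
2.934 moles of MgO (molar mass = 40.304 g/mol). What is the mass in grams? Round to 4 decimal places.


mass = n * M
mass = 2.934 * 40.304
mass = 118.251936 g, rounded to 4 dp:

118.2519 g


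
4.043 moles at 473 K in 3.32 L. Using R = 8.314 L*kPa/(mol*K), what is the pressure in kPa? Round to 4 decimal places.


PV = nRT, solve for P = nRT / V.
nRT = 4.043 * 8.314 * 473 = 15899.1864
P = 15899.1864 / 3.32
P = 4788.91156627 kPa, rounded to 4 dp:

4788.9116 kPa


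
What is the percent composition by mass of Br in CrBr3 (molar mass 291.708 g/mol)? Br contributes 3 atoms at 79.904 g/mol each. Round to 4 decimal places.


pct = 100 * (n_elem * M_elem) / M_total
mass_contribution = 3 * 79.904 = 239.712 g/mol
pct = 100 * 239.712 / 291.708
pct = 82.17532601 %, rounded to 4 dp:

82.1753 %


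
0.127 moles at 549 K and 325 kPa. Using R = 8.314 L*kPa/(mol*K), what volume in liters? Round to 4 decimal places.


PV = nRT, solve for V = nRT / P.
nRT = 0.127 * 8.314 * 549 = 579.677
V = 579.677 / 325
V = 1.78362154 L, rounded to 4 dp:

1.7836 L


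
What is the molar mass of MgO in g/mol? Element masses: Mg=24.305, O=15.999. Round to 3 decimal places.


M = sum(count * atomic_mass) over atoms.
M = 1*24.305 + 1*15.999
M = 24.305 + 15.999
M = 40.304 g/mol, rounded to 3 dp:

40.304 g/mol


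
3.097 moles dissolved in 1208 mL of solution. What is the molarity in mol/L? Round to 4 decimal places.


Convert volume to liters: V_L = V_mL / 1000.
V_L = 1208 / 1000 = 1.208 L
M = n / V_L = 3.097 / 1.208
M = 2.56374172 mol/L, rounded to 4 dp:

2.5637 mol/L


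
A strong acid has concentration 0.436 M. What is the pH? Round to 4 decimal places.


A strong acid dissociates completely, so [H+] equals the given concentration.
pH = -log10([H+]) = -log10(0.436)
pH = 0.36051351, rounded to 4 dp:

0.3605


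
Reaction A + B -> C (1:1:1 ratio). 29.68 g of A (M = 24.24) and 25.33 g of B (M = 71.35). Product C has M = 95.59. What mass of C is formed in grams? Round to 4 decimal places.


Find moles of each reactant; the smaller value is the limiting reagent in a 1:1:1 reaction, so moles_C equals moles of the limiter.
n_A = mass_A / M_A = 29.68 / 24.24 = 1.224422 mol
n_B = mass_B / M_B = 25.33 / 71.35 = 0.355011 mol
Limiting reagent: B (smaller), n_limiting = 0.355011 mol
mass_C = n_limiting * M_C = 0.355011 * 95.59
mass_C = 33.93550149 g, rounded to 4 dp:

33.9355 g


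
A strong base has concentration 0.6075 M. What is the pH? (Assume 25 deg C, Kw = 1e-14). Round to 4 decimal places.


A strong base dissociates completely, so [OH-] equals the given concentration.
pOH = -log10([OH-]) = -log10(0.6075) = 0.216454
pH = 14 - pOH = 14 - 0.216454
pH = 13.783546, rounded to 4 dp:

13.7835


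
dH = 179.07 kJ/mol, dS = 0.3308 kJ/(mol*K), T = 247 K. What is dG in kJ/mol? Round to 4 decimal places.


Gibbs: dG = dH - T*dS (consistent units, dS already in kJ/(mol*K)).
T*dS = 247 * 0.3308 = 81.7076
dG = 179.07 - (81.7076)
dG = 97.3624 kJ/mol, rounded to 4 dp:

97.3624 kJ/mol


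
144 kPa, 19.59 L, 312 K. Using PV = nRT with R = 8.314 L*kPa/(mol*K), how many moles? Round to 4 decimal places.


PV = nRT, solve for n = PV / (RT).
PV = 144 * 19.59 = 2820.96
RT = 8.314 * 312 = 2593.968
n = 2820.96 / 2593.968
n = 1.08750763 mol, rounded to 4 dp:

1.0875 mol


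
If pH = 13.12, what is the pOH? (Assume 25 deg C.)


At 25 deg C, pH + pOH = 14.
pOH = 14 - pH = 14 - 13.12
pOH = 0.88:

0.88


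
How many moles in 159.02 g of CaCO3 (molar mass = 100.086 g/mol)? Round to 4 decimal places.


n = mass / M
n = 159.02 / 100.086
n = 1.5888336 mol, rounded to 4 dp:

1.5888 mol


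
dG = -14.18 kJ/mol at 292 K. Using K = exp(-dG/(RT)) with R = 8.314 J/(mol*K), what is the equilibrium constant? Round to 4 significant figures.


dG is in kJ/mol; multiply by 1000 to match R in J/(mol*K).
RT = 8.314 * 292 = 2427.688 J/mol
exponent = -dG*1000 / (RT) = -(-14.18*1000) / 2427.688 = 5.84094826
K = exp(5.84094826)
K = 344.10549, rounded to 4 significant figures:

344.1


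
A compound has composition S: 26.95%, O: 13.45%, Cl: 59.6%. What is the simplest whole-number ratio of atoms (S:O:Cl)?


Assume 100 g of compound, divide each mass% by atomic mass to get moles, then normalize by the smallest to get a raw atom ratio.
Moles per 100 g: S: 26.95/32.065 = 0.8405, O: 13.45/15.999 = 0.8407, Cl: 59.6/35.453 = 1.6811
Raw ratio (divide by min = 0.8405): S: 1.0, O: 1.0, Cl: 2.0
Multiply by 1 to clear fractions: S: 1.0 ~= 1, O: 1.0 ~= 1, Cl: 2.0 ~= 2
Reduce by GCD to get the simplest whole-number ratio:

1:1:2


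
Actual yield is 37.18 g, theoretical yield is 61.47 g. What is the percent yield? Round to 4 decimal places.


% yield = 100 * actual / theoretical
% yield = 100 * 37.18 / 61.47
% yield = 60.48478933 %, rounded to 4 dp:

60.4848 %


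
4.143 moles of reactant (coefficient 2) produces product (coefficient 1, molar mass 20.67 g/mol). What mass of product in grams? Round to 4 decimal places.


Use the coefficient ratio to convert reactant moles to product moles, then multiply by the product's molar mass.
moles_P = moles_R * (coeff_P / coeff_R) = 4.143 * (1/2) = 2.0715
mass_P = moles_P * M_P = 2.0715 * 20.67
mass_P = 42.817905 g, rounded to 4 dp:

42.8179 g


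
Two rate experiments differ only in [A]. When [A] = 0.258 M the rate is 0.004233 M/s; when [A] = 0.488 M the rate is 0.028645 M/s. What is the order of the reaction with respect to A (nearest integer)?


Rate is proportional to [A]^n, so rate2/rate1 = ([A]2/[A]1)^n. Take logs to solve for n.
rate2/rate1 = 0.028645 / 0.004233 = 6.7671
[A]2/[A]1 = 0.488 / 0.258 = 1.8915
n = ln(6.7671) / ln(1.8915) = 3.0
Nearest integer order:

3


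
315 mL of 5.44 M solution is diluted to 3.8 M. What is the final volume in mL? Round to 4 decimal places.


Dilution: M1*V1 = M2*V2, solve for V2.
V2 = M1*V1 / M2
V2 = 5.44 * 315 / 3.8
V2 = 1713.6 / 3.8
V2 = 450.94736842 mL, rounded to 4 dp:

450.9474 mL


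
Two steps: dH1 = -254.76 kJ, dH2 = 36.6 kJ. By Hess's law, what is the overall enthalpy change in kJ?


Hess's law: enthalpy is a state function, so add the step enthalpies.
dH_total = dH1 + dH2 = -254.76 + (36.6)
dH_total = -218.16 kJ:

-218.16 kJ


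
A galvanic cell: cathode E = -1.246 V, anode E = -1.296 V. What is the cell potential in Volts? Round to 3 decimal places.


Standard cell potential: E_cell = E_cathode - E_anode.
E_cell = -1.246 - (-1.296)
E_cell = 0.05 V, rounded to 3 dp:

0.050 V


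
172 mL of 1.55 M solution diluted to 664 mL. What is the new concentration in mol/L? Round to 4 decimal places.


Dilution: M1*V1 = M2*V2, solve for M2.
M2 = M1*V1 / V2
M2 = 1.55 * 172 / 664
M2 = 266.6 / 664
M2 = 0.40150602 mol/L, rounded to 4 dp:

0.4015 mol/L


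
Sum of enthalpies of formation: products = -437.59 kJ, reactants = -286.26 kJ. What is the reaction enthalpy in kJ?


dH_rxn = sum(dH_f products) - sum(dH_f reactants)
dH_rxn = -437.59 - (-286.26)
dH_rxn = -151.33 kJ:

-151.33 kJ


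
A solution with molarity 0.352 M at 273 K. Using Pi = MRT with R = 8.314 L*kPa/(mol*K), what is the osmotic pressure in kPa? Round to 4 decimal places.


Osmotic pressure (van't Hoff): Pi = M*R*T.
RT = 8.314 * 273 = 2269.722
Pi = 0.352 * 2269.722
Pi = 798.942144 kPa, rounded to 4 dp:

798.9421 kPa


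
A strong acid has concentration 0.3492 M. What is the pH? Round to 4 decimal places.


A strong acid dissociates completely, so [H+] equals the given concentration.
pH = -log10([H+]) = -log10(0.3492)
pH = 0.45692576, rounded to 4 dp:

0.4569


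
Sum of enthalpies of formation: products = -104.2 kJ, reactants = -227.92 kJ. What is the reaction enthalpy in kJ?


dH_rxn = sum(dH_f products) - sum(dH_f reactants)
dH_rxn = -104.2 - (-227.92)
dH_rxn = 123.72 kJ:

123.72 kJ


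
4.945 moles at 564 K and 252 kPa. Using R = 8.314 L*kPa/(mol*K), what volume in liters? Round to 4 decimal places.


PV = nRT, solve for V = nRT / P.
nRT = 4.945 * 8.314 * 564 = 23187.5797
V = 23187.5797 / 252
V = 92.01420516 L, rounded to 4 dp:

92.0142 L


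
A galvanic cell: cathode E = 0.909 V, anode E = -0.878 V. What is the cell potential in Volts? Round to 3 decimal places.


Standard cell potential: E_cell = E_cathode - E_anode.
E_cell = 0.909 - (-0.878)
E_cell = 1.787 V, rounded to 3 dp:

1.787 V


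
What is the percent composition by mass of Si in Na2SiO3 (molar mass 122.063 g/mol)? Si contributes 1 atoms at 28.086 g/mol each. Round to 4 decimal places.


pct = 100 * (n_elem * M_elem) / M_total
mass_contribution = 1 * 28.086 = 28.086 g/mol
pct = 100 * 28.086 / 122.063
pct = 23.00942956 %, rounded to 4 dp:

23.0094 %


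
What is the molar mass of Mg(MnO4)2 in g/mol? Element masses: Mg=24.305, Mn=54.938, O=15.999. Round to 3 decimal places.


M = sum(count * atomic_mass) over atoms.
M = 1*24.305 + 2*54.938 + 8*15.999
M = 24.305 + 109.876 + 127.992
M = 262.173 g/mol, rounded to 3 dp:

262.173 g/mol


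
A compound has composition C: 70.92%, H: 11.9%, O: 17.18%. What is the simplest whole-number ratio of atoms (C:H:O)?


Assume 100 g of compound, divide each mass% by atomic mass to get moles, then normalize by the smallest to get a raw atom ratio.
Moles per 100 g: C: 70.92/12.011 = 5.9046, H: 11.9/1.008 = 11.8056, O: 17.18/15.999 = 1.0738
Raw ratio (divide by min = 1.0738): C: 5.499, H: 10.994, O: 1.0
Multiply by 2 to clear fractions: C: 10.997 ~= 11, H: 21.988 ~= 22, O: 2.0 ~= 2
Reduce by GCD to get the simplest whole-number ratio:

11:22:2


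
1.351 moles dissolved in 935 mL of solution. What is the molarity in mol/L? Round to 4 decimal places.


Convert volume to liters: V_L = V_mL / 1000.
V_L = 935 / 1000 = 0.935 L
M = n / V_L = 1.351 / 0.935
M = 1.44491979 mol/L, rounded to 4 dp:

1.4449 mol/L


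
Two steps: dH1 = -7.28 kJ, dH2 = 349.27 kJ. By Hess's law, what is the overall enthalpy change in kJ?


Hess's law: enthalpy is a state function, so add the step enthalpies.
dH_total = dH1 + dH2 = -7.28 + (349.27)
dH_total = 341.99 kJ:

341.99 kJ


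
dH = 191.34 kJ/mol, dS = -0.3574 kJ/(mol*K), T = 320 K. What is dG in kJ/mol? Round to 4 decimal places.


Gibbs: dG = dH - T*dS (consistent units, dS already in kJ/(mol*K)).
T*dS = 320 * -0.3574 = -114.368
dG = 191.34 - (-114.368)
dG = 305.708 kJ/mol, rounded to 4 dp:

305.7080 kJ/mol


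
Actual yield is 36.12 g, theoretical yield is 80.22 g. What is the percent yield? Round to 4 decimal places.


% yield = 100 * actual / theoretical
% yield = 100 * 36.12 / 80.22
% yield = 45.02617801 %, rounded to 4 dp:

45.0262 %


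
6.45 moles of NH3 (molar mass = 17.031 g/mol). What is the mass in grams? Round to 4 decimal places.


mass = n * M
mass = 6.45 * 17.031
mass = 109.84995 g, rounded to 4 dp:

109.8500 g


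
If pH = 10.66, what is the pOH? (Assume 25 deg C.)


At 25 deg C, pH + pOH = 14.
pOH = 14 - pH = 14 - 10.66
pOH = 3.34:

3.34


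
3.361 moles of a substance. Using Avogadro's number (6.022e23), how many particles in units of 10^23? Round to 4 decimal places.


N = n * NA, then divide by 1e23 for the requested units.
N / 1e23 = n * 6.022
N / 1e23 = 3.361 * 6.022
N / 1e23 = 20.239942, rounded to 4 dp:

20.2399


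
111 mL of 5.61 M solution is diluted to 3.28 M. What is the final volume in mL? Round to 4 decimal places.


Dilution: M1*V1 = M2*V2, solve for V2.
V2 = M1*V1 / M2
V2 = 5.61 * 111 / 3.28
V2 = 622.71 / 3.28
V2 = 189.85060976 mL, rounded to 4 dp:

189.8506 mL


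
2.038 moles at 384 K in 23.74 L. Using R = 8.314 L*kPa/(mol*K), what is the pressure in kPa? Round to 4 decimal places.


PV = nRT, solve for P = nRT / V.
nRT = 2.038 * 8.314 * 384 = 6506.4699
P = 6506.4699 / 23.74
P = 274.07202612 kPa, rounded to 4 dp:

274.0720 kPa


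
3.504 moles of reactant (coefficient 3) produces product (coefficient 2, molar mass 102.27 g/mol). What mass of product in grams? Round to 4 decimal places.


Use the coefficient ratio to convert reactant moles to product moles, then multiply by the product's molar mass.
moles_P = moles_R * (coeff_P / coeff_R) = 3.504 * (2/3) = 2.336
mass_P = moles_P * M_P = 2.336 * 102.27
mass_P = 238.90272 g, rounded to 4 dp:

238.9027 g


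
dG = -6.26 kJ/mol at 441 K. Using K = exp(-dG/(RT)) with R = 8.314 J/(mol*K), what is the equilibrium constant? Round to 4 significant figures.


dG is in kJ/mol; multiply by 1000 to match R in J/(mol*K).
RT = 8.314 * 441 = 3666.474 J/mol
exponent = -dG*1000 / (RT) = -(-6.26*1000) / 3666.474 = 1.70736244
K = exp(1.70736244)
K = 5.5143977, rounded to 4 significant figures:

5.514


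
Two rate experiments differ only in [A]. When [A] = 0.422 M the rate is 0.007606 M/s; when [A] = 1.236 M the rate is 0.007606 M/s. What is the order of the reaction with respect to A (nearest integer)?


Rate is proportional to [A]^n, so rate2/rate1 = ([A]2/[A]1)^n. Take logs to solve for n.
rate2/rate1 = 0.007606 / 0.007606 = 1.0
[A]2/[A]1 = 1.236 / 0.422 = 2.9289
n = ln(1.0) / ln(2.9289) = 0.0
Nearest integer order:

0


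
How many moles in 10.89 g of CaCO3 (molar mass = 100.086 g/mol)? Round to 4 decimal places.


n = mass / M
n = 10.89 / 100.086
n = 0.10880643 mol, rounded to 4 dp:

0.1088 mol


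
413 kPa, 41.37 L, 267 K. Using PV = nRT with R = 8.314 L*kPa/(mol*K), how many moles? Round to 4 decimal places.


PV = nRT, solve for n = PV / (RT).
PV = 413 * 41.37 = 17085.81
RT = 8.314 * 267 = 2219.838
n = 17085.81 / 2219.838
n = 7.69687247 mol, rounded to 4 dp:

7.6969 mol


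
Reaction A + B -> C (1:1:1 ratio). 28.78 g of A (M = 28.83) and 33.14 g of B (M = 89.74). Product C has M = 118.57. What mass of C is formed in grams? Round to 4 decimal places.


Find moles of each reactant; the smaller value is the limiting reagent in a 1:1:1 reaction, so moles_C equals moles of the limiter.
n_A = mass_A / M_A = 28.78 / 28.83 = 0.998266 mol
n_B = mass_B / M_B = 33.14 / 89.74 = 0.369289 mol
Limiting reagent: B (smaller), n_limiting = 0.369289 mol
mass_C = n_limiting * M_C = 0.369289 * 118.57
mass_C = 43.78659673 g, rounded to 4 dp:

43.7866 g


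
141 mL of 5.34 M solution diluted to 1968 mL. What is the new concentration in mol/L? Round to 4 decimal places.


Dilution: M1*V1 = M2*V2, solve for M2.
M2 = M1*V1 / V2
M2 = 5.34 * 141 / 1968
M2 = 752.94 / 1968
M2 = 0.38259146 mol/L, rounded to 4 dp:

0.3826 mol/L


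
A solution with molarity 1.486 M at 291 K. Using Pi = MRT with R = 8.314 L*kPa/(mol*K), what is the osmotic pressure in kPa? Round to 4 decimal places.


Osmotic pressure (van't Hoff): Pi = M*R*T.
RT = 8.314 * 291 = 2419.374
Pi = 1.486 * 2419.374
Pi = 3595.189764 kPa, rounded to 4 dp:

3595.1898 kPa


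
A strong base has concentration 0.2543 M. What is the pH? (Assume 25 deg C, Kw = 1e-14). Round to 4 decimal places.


A strong base dissociates completely, so [OH-] equals the given concentration.
pOH = -log10([OH-]) = -log10(0.2543) = 0.594654
pH = 14 - pOH = 14 - 0.594654
pH = 13.405346, rounded to 4 dp:

13.4053


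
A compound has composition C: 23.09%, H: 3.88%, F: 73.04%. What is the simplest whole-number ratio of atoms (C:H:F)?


Assume 100 g of compound, divide each mass% by atomic mass to get moles, then normalize by the smallest to get a raw atom ratio.
Moles per 100 g: C: 23.09/12.011 = 1.9224, H: 3.88/1.008 = 3.8492, F: 73.04/18.998 = 3.8446
Raw ratio (divide by min = 1.9224): C: 1.0, H: 2.002, F: 2.0
Multiply by 1 to clear fractions: C: 1.0 ~= 1, H: 2.002 ~= 2, F: 2.0 ~= 2
Reduce by GCD to get the simplest whole-number ratio:

1:2:2


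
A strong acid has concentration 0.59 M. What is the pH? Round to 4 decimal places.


A strong acid dissociates completely, so [H+] equals the given concentration.
pH = -log10([H+]) = -log10(0.59)
pH = 0.22914799, rounded to 4 dp:

0.2291


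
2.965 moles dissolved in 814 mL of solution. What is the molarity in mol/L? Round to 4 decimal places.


Convert volume to liters: V_L = V_mL / 1000.
V_L = 814 / 1000 = 0.814 L
M = n / V_L = 2.965 / 0.814
M = 3.64250614 mol/L, rounded to 4 dp:

3.6425 mol/L


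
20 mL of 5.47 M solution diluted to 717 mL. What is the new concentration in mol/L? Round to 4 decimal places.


Dilution: M1*V1 = M2*V2, solve for M2.
M2 = M1*V1 / V2
M2 = 5.47 * 20 / 717
M2 = 109.4 / 717
M2 = 0.1525802 mol/L, rounded to 4 dp:

0.1526 mol/L


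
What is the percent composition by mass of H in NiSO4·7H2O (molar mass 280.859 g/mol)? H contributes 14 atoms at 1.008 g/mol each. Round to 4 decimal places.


pct = 100 * (n_elem * M_elem) / M_total
mass_contribution = 14 * 1.008 = 14.112 g/mol
pct = 100 * 14.112 / 280.859
pct = 5.02458529 %, rounded to 4 dp:

5.0246 %


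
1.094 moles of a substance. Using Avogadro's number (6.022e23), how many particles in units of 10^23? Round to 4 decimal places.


N = n * NA, then divide by 1e23 for the requested units.
N / 1e23 = n * 6.022
N / 1e23 = 1.094 * 6.022
N / 1e23 = 6.588068, rounded to 4 dp:

6.5881


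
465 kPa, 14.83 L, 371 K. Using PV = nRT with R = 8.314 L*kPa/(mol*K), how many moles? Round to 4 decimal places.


PV = nRT, solve for n = PV / (RT).
PV = 465 * 14.83 = 6895.95
RT = 8.314 * 371 = 3084.494
n = 6895.95 / 3084.494
n = 2.23568274 mol, rounded to 4 dp:

2.2357 mol


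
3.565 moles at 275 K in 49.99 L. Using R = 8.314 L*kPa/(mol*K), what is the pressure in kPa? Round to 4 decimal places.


PV = nRT, solve for P = nRT / V.
nRT = 3.565 * 8.314 * 275 = 8150.8377
P = 8150.8377 / 49.99
P = 163.04936387 kPa, rounded to 4 dp:

163.0494 kPa


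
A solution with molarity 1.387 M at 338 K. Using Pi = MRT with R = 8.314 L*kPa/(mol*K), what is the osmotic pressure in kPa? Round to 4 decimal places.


Osmotic pressure (van't Hoff): Pi = M*R*T.
RT = 8.314 * 338 = 2810.132
Pi = 1.387 * 2810.132
Pi = 3897.653084 kPa, rounded to 4 dp:

3897.6531 kPa


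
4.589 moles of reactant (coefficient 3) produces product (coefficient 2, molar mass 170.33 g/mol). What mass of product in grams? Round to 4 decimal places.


Use the coefficient ratio to convert reactant moles to product moles, then multiply by the product's molar mass.
moles_P = moles_R * (coeff_P / coeff_R) = 4.589 * (2/3) = 3.059333
mass_P = moles_P * M_P = 3.059333 * 170.33
mass_P = 521.09618989 g, rounded to 4 dp:

521.0962 g


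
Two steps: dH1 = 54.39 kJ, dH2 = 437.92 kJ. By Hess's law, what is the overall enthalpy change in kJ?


Hess's law: enthalpy is a state function, so add the step enthalpies.
dH_total = dH1 + dH2 = 54.39 + (437.92)
dH_total = 492.31 kJ:

492.31 kJ


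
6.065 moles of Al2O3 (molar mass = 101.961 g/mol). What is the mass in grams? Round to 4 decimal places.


mass = n * M
mass = 6.065 * 101.961
mass = 618.393465 g, rounded to 4 dp:

618.3935 g


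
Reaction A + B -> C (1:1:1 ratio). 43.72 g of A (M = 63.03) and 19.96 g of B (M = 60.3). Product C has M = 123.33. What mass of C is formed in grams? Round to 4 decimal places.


Find moles of each reactant; the smaller value is the limiting reagent in a 1:1:1 reaction, so moles_C equals moles of the limiter.
n_A = mass_A / M_A = 43.72 / 63.03 = 0.693638 mol
n_B = mass_B / M_B = 19.96 / 60.3 = 0.331012 mol
Limiting reagent: B (smaller), n_limiting = 0.331012 mol
mass_C = n_limiting * M_C = 0.331012 * 123.33
mass_C = 40.82370996 g, rounded to 4 dp:

40.8237 g


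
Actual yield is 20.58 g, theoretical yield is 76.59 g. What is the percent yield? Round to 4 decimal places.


% yield = 100 * actual / theoretical
% yield = 100 * 20.58 / 76.59
% yield = 26.87034861 %, rounded to 4 dp:

26.8703 %


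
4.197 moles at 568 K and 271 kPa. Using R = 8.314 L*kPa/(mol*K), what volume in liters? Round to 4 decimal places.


PV = nRT, solve for V = nRT / P.
nRT = 4.197 * 8.314 * 568 = 19819.7113
V = 19819.7113 / 271
V = 73.13546605 L, rounded to 4 dp:

73.1355 L


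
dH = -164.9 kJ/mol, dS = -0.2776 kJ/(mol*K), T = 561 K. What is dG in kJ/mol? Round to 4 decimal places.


Gibbs: dG = dH - T*dS (consistent units, dS already in kJ/(mol*K)).
T*dS = 561 * -0.2776 = -155.7336
dG = -164.9 - (-155.7336)
dG = -9.1664 kJ/mol, rounded to 4 dp:

-9.1664 kJ/mol


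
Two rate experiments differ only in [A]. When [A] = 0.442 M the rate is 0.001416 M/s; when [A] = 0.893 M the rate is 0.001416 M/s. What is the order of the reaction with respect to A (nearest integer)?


Rate is proportional to [A]^n, so rate2/rate1 = ([A]2/[A]1)^n. Take logs to solve for n.
rate2/rate1 = 0.001416 / 0.001416 = 1.0
[A]2/[A]1 = 0.893 / 0.442 = 2.0204
n = ln(1.0) / ln(2.0204) = 0.0
Nearest integer order:

0


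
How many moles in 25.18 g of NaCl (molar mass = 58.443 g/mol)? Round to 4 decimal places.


n = mass / M
n = 25.18 / 58.443
n = 0.43084715 mol, rounded to 4 dp:

0.4308 mol


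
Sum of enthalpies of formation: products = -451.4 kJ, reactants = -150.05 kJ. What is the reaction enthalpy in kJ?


dH_rxn = sum(dH_f products) - sum(dH_f reactants)
dH_rxn = -451.4 - (-150.05)
dH_rxn = -301.35 kJ:

-301.35 kJ


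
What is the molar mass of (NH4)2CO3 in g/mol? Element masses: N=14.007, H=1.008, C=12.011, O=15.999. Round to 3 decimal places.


M = sum(count * atomic_mass) over atoms.
M = 2*14.007 + 8*1.008 + 1*12.011 + 3*15.999
M = 28.014 + 8.064 + 12.011 + 47.997
M = 96.086 g/mol, rounded to 3 dp:

96.086 g/mol


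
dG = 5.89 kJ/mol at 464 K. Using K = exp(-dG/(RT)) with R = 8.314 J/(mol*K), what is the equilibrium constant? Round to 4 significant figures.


dG is in kJ/mol; multiply by 1000 to match R in J/(mol*K).
RT = 8.314 * 464 = 3857.696 J/mol
exponent = -dG*1000 / (RT) = -(5.89*1000) / 3857.696 = -1.52681808
K = exp(-1.52681808)
K = 0.21722576, rounded to 4 significant figures:

0.2172


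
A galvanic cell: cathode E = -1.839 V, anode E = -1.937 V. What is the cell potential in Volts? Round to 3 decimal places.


Standard cell potential: E_cell = E_cathode - E_anode.
E_cell = -1.839 - (-1.937)
E_cell = 0.098 V, rounded to 3 dp:

0.098 V


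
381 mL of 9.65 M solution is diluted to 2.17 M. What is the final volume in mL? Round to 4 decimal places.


Dilution: M1*V1 = M2*V2, solve for V2.
V2 = M1*V1 / M2
V2 = 9.65 * 381 / 2.17
V2 = 3676.65 / 2.17
V2 = 1694.30875576 mL, rounded to 4 dp:

1694.3088 mL


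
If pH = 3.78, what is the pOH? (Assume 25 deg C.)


At 25 deg C, pH + pOH = 14.
pOH = 14 - pH = 14 - 3.78
pOH = 10.22:

10.22


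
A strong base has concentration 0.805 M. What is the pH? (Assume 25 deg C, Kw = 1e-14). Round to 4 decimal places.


A strong base dissociates completely, so [OH-] equals the given concentration.
pOH = -log10([OH-]) = -log10(0.805) = 0.094204
pH = 14 - pOH = 14 - 0.094204
pH = 13.905796, rounded to 4 dp:

13.9058


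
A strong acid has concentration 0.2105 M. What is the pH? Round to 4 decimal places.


A strong acid dissociates completely, so [H+] equals the given concentration.
pH = -log10([H+]) = -log10(0.2105)
pH = 0.6767479, rounded to 4 dp:

0.6767


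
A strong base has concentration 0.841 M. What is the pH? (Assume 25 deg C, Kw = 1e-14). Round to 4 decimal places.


A strong base dissociates completely, so [OH-] equals the given concentration.
pOH = -log10([OH-]) = -log10(0.841) = 0.075204
pH = 14 - pOH = 14 - 0.075204
pH = 13.924796, rounded to 4 dp:

13.9248


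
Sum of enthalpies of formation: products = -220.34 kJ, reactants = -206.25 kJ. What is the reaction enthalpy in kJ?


dH_rxn = sum(dH_f products) - sum(dH_f reactants)
dH_rxn = -220.34 - (-206.25)
dH_rxn = -14.09 kJ:

-14.09 kJ


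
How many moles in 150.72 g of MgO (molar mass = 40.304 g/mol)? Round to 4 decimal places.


n = mass / M
n = 150.72 / 40.304
n = 3.7395792 mol, rounded to 4 dp:

3.7396 mol


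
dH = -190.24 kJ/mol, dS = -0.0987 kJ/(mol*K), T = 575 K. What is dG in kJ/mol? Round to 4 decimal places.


Gibbs: dG = dH - T*dS (consistent units, dS already in kJ/(mol*K)).
T*dS = 575 * -0.0987 = -56.7525
dG = -190.24 - (-56.7525)
dG = -133.4875 kJ/mol, rounded to 4 dp:

-133.4875 kJ/mol


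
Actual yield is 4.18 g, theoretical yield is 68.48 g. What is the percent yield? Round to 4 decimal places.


% yield = 100 * actual / theoretical
% yield = 100 * 4.18 / 68.48
% yield = 6.10397196 %, rounded to 4 dp:

6.1040 %


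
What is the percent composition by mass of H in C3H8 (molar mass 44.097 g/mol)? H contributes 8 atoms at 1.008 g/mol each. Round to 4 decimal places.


pct = 100 * (n_elem * M_elem) / M_total
mass_contribution = 8 * 1.008 = 8.064 g/mol
pct = 100 * 8.064 / 44.097
pct = 18.2869583 %, rounded to 4 dp:

18.2870 %


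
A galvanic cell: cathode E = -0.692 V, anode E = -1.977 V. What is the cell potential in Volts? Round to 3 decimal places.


Standard cell potential: E_cell = E_cathode - E_anode.
E_cell = -0.692 - (-1.977)
E_cell = 1.285 V, rounded to 3 dp:

1.285 V


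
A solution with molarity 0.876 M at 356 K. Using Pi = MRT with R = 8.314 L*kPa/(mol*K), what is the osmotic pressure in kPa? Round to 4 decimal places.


Osmotic pressure (van't Hoff): Pi = M*R*T.
RT = 8.314 * 356 = 2959.784
Pi = 0.876 * 2959.784
Pi = 2592.770784 kPa, rounded to 4 dp:

2592.7708 kPa


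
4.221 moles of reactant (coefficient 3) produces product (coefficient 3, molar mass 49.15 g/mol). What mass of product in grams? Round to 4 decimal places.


Use the coefficient ratio to convert reactant moles to product moles, then multiply by the product's molar mass.
moles_P = moles_R * (coeff_P / coeff_R) = 4.221 * (3/3) = 4.221
mass_P = moles_P * M_P = 4.221 * 49.15
mass_P = 207.46215 g, rounded to 4 dp:

207.4622 g


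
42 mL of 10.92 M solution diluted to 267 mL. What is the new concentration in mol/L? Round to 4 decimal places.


Dilution: M1*V1 = M2*V2, solve for M2.
M2 = M1*V1 / V2
M2 = 10.92 * 42 / 267
M2 = 458.64 / 267
M2 = 1.71775281 mol/L, rounded to 4 dp:

1.7178 mol/L


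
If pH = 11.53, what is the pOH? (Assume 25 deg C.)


At 25 deg C, pH + pOH = 14.
pOH = 14 - pH = 14 - 11.53
pOH = 2.47:

2.47


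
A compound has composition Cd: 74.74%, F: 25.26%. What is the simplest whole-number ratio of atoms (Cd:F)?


Assume 100 g of compound, divide each mass% by atomic mass to get moles, then normalize by the smallest to get a raw atom ratio.
Moles per 100 g: Cd: 74.74/112.414 = 0.6649, F: 25.26/18.998 = 1.3296
Raw ratio (divide by min = 0.6649): Cd: 1.0, F: 2.0
Multiply by 1 to clear fractions: Cd: 1.0 ~= 1, F: 2.0 ~= 2
Reduce by GCD to get the simplest whole-number ratio:

1:2


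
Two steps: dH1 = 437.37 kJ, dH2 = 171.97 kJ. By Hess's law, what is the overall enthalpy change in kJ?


Hess's law: enthalpy is a state function, so add the step enthalpies.
dH_total = dH1 + dH2 = 437.37 + (171.97)
dH_total = 609.34 kJ:

609.34 kJ


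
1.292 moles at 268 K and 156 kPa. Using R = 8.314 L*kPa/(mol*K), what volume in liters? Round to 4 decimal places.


PV = nRT, solve for V = nRT / P.
nRT = 1.292 * 8.314 * 268 = 2878.7724
V = 2878.7724 / 156
V = 18.45366923 L, rounded to 4 dp:

18.4537 L


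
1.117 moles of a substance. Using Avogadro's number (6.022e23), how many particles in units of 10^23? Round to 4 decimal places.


N = n * NA, then divide by 1e23 for the requested units.
N / 1e23 = n * 6.022
N / 1e23 = 1.117 * 6.022
N / 1e23 = 6.726574, rounded to 4 dp:

6.7266


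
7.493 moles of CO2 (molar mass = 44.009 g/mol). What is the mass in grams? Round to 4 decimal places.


mass = n * M
mass = 7.493 * 44.009
mass = 329.759437 g, rounded to 4 dp:

329.7594 g


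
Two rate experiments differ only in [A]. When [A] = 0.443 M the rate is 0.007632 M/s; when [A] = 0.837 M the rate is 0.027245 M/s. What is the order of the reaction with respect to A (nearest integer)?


Rate is proportional to [A]^n, so rate2/rate1 = ([A]2/[A]1)^n. Take logs to solve for n.
rate2/rate1 = 0.027245 / 0.007632 = 3.5698
[A]2/[A]1 = 0.837 / 0.443 = 1.8894
n = ln(3.5698) / ln(1.8894) = 2.0
Nearest integer order:

2


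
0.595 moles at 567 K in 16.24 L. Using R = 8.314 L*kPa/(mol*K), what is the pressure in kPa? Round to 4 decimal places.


PV = nRT, solve for P = nRT / V.
nRT = 0.595 * 8.314 * 567 = 2804.8526
P = 2804.8526 / 16.24
P = 172.71259852 kPa, rounded to 4 dp:

172.7126 kPa


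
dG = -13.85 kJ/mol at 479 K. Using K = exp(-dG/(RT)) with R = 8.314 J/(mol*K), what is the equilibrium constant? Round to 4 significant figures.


dG is in kJ/mol; multiply by 1000 to match R in J/(mol*K).
RT = 8.314 * 479 = 3982.406 J/mol
exponent = -dG*1000 / (RT) = -(-13.85*1000) / 3982.406 = 3.47779709
K = exp(3.47779709)
K = 32.388295, rounded to 4 significant figures:

32.39


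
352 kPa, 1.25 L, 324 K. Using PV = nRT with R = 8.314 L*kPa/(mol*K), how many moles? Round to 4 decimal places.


PV = nRT, solve for n = PV / (RT).
PV = 352 * 1.25 = 440.0
RT = 8.314 * 324 = 2693.736
n = 440.0 / 2693.736
n = 0.16334192 mol, rounded to 4 dp:

0.1633 mol


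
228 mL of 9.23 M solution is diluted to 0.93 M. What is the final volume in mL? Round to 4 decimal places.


Dilution: M1*V1 = M2*V2, solve for V2.
V2 = M1*V1 / M2
V2 = 9.23 * 228 / 0.93
V2 = 2104.44 / 0.93
V2 = 2262.83870968 mL, rounded to 4 dp:

2262.8387 mL


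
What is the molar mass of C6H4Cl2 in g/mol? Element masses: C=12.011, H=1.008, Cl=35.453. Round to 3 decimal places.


M = sum(count * atomic_mass) over atoms.
M = 6*12.011 + 4*1.008 + 2*35.453
M = 72.066 + 4.032 + 70.906
M = 147.004 g/mol, rounded to 3 dp:

147.004 g/mol


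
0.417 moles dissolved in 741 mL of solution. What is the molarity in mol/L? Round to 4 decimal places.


Convert volume to liters: V_L = V_mL / 1000.
V_L = 741 / 1000 = 0.741 L
M = n / V_L = 0.417 / 0.741
M = 0.56275304 mol/L, rounded to 4 dp:

0.5628 mol/L
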